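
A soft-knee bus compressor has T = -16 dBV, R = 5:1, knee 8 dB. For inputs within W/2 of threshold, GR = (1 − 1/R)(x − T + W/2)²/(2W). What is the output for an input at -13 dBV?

-15.45 dBV

x − T + W/2 = -13 − (-16) + 4 = 7.
GR = (1 − 1/5) × 7² / 16 = 0.8 × 49 / 16 = 2.45 dB.
Output = -13 − 2.45 = -15.45 dBV.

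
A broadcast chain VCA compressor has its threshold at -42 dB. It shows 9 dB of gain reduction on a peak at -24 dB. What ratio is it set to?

2:1

Input overshoot = -24 − (-42) = 18 dB.
Output overshoot = 18 − 9 = 9 dB.
Ratio = input overshoot / output overshoot = 18 / 9 = 2.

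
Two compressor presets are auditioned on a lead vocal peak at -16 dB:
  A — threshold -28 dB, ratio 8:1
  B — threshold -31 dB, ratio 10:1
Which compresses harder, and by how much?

A: 12 dB over, compressed to 1.5 dB over, so 10.5 dB of GR.
B: 15 dB over, compressed to 1.5 dB over, so 13.5 dB of GR.
Difference: 3 dB in favour of B.

B, by 3 dB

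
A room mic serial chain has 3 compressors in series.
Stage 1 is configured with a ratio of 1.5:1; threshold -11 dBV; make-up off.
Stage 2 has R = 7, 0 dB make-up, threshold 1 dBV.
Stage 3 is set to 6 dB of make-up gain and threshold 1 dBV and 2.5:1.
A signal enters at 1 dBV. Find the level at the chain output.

3 dBV

Stage 1: 1 dBV is 12 dB over -11 dBV; at 1.5:1 that becomes 8 dB over, giving -3 dBV.
Stage 2: -3 dBV is at or below the 1 dBV threshold — no compression; output -3 dBV.
Stage 3: -3 dBV is at or below the 1 dBV threshold — no compression; make-up brings it to 3 dBV.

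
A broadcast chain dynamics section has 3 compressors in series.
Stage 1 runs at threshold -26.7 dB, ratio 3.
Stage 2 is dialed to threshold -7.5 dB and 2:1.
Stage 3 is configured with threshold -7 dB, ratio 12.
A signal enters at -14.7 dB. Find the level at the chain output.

-22.7 dB

Stage 1: -14.7 dB is 12 dB over -26.7 dB; at 3:1 that becomes 4 dB over, giving -22.7 dB.
Stage 2: -22.7 dB is at or below the -7.5 dB threshold — no compression; output -22.7 dB.
Stage 3: below threshold (-22.7 ≤ -7); passes unchanged; output -22.7 dB.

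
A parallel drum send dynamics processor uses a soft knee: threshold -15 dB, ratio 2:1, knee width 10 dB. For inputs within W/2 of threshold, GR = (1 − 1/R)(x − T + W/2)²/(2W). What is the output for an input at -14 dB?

x − T + W/2 = -14 − (-15) + 5 = 6.
GR = (1 − 1/2) × 6² / 20 = 0.5 × 36 / 20 = 0.9 dB.
Output = -14 − 0.9 = -14.9 dB.

-14.9 dB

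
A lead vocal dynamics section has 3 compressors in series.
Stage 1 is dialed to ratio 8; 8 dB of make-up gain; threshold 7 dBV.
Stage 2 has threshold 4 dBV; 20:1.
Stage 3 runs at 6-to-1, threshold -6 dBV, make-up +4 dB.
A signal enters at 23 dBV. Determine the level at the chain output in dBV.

-0.225 dBV

Stage 1: 16 dB above 7 dBV, reduced 8:1 to 2 dB above → 9 dBV; +8 dB make-up → 17 dBV.
Stage 2: 17 dBV is 13 dB over 4 dBV; at 20:1 that becomes 0.65 dB over, giving 4.65 dBV.
Stage 3: overshoot 10.65 dB → 10.65/6 = 1.775 dB → -4.225 dBV; +4 dB make-up → -0.225 dBV.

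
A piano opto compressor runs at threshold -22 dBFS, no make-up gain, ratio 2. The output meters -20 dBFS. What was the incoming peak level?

-18 dBFS

That's 2 dB above the -22 dBFS threshold.
Input overshoot = R × output overshoot = 4 dB → input = -22 + 4 = -18 dBFS.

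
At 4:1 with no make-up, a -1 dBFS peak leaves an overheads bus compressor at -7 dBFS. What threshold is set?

-9 dBFS

Let T be the threshold. Output overshoot = (input overshoot)/R, so -7 − T = (-1 − T)/4.
4·(-7 − T) = -1 − T → 3·T = -28 − (-1) = -27.
T = -27/3 = -9 dBFS.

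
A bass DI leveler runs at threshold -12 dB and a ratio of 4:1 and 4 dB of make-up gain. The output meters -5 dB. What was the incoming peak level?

0 dB

Before make-up, the level was -5 − 4 = -9 dB.
Post-compression overshoot = -9 − (-12) = 3 dB.
Input overshoot = R × output overshoot = 12 dB → input = -12 + 12 = 0 dB.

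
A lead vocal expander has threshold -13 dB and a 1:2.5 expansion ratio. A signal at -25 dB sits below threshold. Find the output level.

-43 dB

Undershoot = (-13) − (-25) = 12 dB.
At 1:2.5, that expands to 30 dB under threshold.
Output = -13 − 30 = -43 dB.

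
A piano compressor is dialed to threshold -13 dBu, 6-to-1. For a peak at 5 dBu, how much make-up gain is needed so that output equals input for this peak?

15 dB

Without make-up, output = threshold + overshoot/6 = -13 + 3 = -10 dBu.
Gap to target: 15 dB.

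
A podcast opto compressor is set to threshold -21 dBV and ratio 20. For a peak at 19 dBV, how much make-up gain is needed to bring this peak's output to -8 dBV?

11 dB

The peak compresses to -21 + 40/20 = -19 dBV.
To reach -8 dBV requires -8 − (-19) = 11 dB of make-up.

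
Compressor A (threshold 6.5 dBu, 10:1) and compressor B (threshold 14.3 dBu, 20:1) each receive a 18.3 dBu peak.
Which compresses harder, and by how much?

A, by 6.82 dB

A: 11.8 dB over, compressed to 1.18 dB over, so 10.62 dB of GR.
B: 4 dB over, compressed to 0.2 dB over, so 3.8 dB of GR.
Difference: 6.82 dB in favour of A.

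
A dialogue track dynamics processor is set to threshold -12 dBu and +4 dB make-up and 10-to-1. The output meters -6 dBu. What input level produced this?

8 dBu

Stripping the +4 dB make-up gives -10 dBu at the gain stage.
The compressed level sits -10 − (-12) = 2 dB over threshold.
Undo the ratio: input overshoot = 2 × 10 = 20 dB, giving input = 8 dBu.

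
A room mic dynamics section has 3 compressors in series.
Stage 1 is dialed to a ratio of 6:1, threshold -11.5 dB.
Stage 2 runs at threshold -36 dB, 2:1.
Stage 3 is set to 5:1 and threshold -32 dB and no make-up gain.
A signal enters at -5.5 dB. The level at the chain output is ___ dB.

Stage 1: 6 dB above -11.5 dB, reduced 6:1 to 1 dB above → -10.5 dB.
Stage 2: -10.5 dB is 25.5 dB over -36 dB; at 2:1 that becomes 12.75 dB over, giving -23.25 dB.
Stage 3: overshoot 8.75 dB → 8.75/5 = 1.75 dB → -30.25 dB.

-30.25 dB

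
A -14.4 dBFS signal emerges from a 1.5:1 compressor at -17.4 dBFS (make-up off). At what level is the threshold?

-23.4 dBFS

Let T be the threshold. Output overshoot = (input overshoot)/R, so -17.4 − T = (-14.4 − T)/1.5.
1.5·(-17.4 − T) = -14.4 − T → 0.5·T = -26.1 − (-14.4) = -11.7.
T = -11.7/0.5 = -23.4 dBFS.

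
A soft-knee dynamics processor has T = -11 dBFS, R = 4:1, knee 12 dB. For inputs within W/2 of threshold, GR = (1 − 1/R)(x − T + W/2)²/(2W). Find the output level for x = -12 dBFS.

x − T + W/2 = -12 − (-11) + 6 = 5.
GR = (1 − 1/4) × 5² / 24 = 0.75 × 25 / 24 = 0.78125 dB.
Output = -12 − 0.78125 = -12.78125 dBFS.

-12.78125 dBFS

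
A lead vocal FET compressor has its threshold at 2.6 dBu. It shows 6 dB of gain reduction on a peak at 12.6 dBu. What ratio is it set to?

2.5:1

Input overshoot = 12.6 − 2.6 = 10 dB.
Output overshoot = 10 − 6 = 4 dB.
Ratio = input overshoot / output overshoot = 10 / 4 = 2.5.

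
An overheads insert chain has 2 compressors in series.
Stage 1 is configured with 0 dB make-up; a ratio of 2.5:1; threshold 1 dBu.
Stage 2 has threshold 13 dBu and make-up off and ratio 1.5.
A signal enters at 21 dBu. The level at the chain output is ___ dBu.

Stage 1: overshoot 20 dB → 20/2.5 = 8 dB → 9 dBu.
Stage 2: 9 dBu ≤ 13 dBu, so stage 2 doesn't engage; output 9 dBu.

9 dBu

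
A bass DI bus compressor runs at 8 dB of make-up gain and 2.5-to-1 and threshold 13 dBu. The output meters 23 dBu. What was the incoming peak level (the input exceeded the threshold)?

18 dBu

Remove make-up: 23 − 8 = 15 dBu.
The compressed level sits 15 − 13 = 2 dB over threshold.
Undo the ratio: input overshoot = 2 × 2.5 = 5 dB, giving input = 18 dBu.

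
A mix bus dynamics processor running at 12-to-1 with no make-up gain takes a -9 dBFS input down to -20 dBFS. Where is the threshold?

-21 dBFS

Let T be the threshold. Output overshoot = (input overshoot)/R, so -20 − T = (-9 − T)/12.
12·(-20 − T) = -9 − T → 11·T = -240 − (-9) = -231.
T = -231/11 = -21 dBFS.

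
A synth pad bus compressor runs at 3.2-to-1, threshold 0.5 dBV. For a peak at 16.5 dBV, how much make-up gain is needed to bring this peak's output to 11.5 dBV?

6 dB

The peak compresses to 0.5 + 16/3.2 = 5.5 dBV.
To reach 11.5 dBV requires 11.5 − 5.5 = 6 dB of make-up.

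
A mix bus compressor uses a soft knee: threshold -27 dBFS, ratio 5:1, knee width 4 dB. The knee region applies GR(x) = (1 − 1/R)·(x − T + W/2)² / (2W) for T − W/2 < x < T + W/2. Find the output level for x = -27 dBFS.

-27.4 dBFS

x − T + W/2 = -27 − (-27) + 2 = 2.
GR = (1 − 1/5) × 2² / 8 = 0.8 × 4 / 8 = 0.4 dB.
Output = -27 − 0.4 = -27.4 dBFS.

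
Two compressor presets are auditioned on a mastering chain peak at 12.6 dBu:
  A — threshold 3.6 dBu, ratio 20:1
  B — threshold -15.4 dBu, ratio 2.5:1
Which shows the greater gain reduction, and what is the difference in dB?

B, by 8.25 dB

A: GR = 9 − 9/20 = 8.55 dB.
B: GR = 28 − 28/2.5 = 16.8 dB.
Difference: 8.25 dB in favour of B.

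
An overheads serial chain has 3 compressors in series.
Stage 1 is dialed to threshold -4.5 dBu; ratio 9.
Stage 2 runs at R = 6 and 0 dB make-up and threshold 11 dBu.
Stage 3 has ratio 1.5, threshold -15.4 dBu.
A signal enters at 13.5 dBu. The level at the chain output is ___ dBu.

-6.8 dBu

Stage 1: overshoot 18 dB → 18/9 = 2 dB → -2.5 dBu.
Stage 2: below threshold (-2.5 ≤ 11); passes unchanged; output -2.5 dBu.
Stage 3: -2.5 dBu is 12.9 dB over -15.4 dBu; at 1.5:1 that becomes 8.6 dB over, giving -6.8 dBu.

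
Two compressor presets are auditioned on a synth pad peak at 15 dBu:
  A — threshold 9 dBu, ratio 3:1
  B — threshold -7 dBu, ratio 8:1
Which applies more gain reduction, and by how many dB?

A: GR = 6 − 6/3 = 4 dB.
B: GR = 22 − 22/8 = 19.25 dB.
B applies 15.25 dB more gain reduction.

B, by 15.25 dB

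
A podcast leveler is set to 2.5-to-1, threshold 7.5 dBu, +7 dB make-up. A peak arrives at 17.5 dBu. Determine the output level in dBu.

18.5 dBu

The input is 10 dB above the 7.5 dBu threshold.
2.5:1 compression reduces that to 10/2.5 = 4 dB over.
So the level is 7.5 + 4 = 11.5 dBu; make-up adds 7 dB, giving 18.5 dBu.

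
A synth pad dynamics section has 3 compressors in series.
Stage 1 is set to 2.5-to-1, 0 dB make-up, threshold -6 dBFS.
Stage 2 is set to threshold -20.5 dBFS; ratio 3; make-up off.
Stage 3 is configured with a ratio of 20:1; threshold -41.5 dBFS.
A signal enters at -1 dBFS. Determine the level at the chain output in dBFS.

Stage 1: -1 dBFS is 5 dB over -6 dBFS; at 2.5:1 that becomes 2 dB over, giving -4 dBFS.
Stage 2: -4 dBFS is 16.5 dB over -20.5 dBFS; at 3:1 that becomes 5.5 dB over, giving -15 dBFS.
Stage 3: 26.5 dB above -41.5 dBFS, reduced 20:1 to 1.325 dB above → -40.175 dBFS.

-40.175 dBFS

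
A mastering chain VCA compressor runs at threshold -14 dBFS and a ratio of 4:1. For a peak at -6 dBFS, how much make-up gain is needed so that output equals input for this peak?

The peak compresses to -14 + 8/4 = -12 dBFS.
To reach -6 dBFS requires -6 − (-12) = 6 dB of make-up.

6 dB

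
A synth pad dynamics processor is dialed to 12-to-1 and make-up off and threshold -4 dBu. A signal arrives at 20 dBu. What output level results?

-2 dBu

Overshoot: 20 − (-4) = 24 dB.
At 12:1 the overshoot is divided by 12, leaving 2 dB above threshold.
That puts the output at -2 dBu.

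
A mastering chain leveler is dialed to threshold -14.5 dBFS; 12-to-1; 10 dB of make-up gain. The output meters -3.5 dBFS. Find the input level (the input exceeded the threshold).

-2.5 dBFS

Before make-up, the level was -3.5 − 10 = -13.5 dBFS.
That's 1 dB above the -14.5 dBFS threshold.
Before 12:1 compression the overshoot was 1 × 12 = 12 dB, so input = -14.5 + 12 = -2.5 dBFS.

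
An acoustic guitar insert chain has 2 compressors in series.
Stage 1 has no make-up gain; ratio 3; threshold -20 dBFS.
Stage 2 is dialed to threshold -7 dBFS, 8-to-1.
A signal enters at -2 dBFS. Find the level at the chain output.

-14 dBFS

Stage 1: -2 dBFS is 18 dB over -20 dBFS; at 3:1 that becomes 6 dB over, giving -14 dBFS.
Stage 2: below threshold (-14 ≤ -7); passes unchanged; output -14 dBFS.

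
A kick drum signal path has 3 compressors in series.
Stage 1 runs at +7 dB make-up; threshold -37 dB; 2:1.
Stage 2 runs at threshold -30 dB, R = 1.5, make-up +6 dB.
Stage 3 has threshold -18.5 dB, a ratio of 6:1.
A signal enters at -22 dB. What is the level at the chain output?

Stage 1: 15 dB above -37 dB, reduced 2:1 to 7.5 dB above → -29.5 dB; +7 dB make-up → -22.5 dB.
Stage 2: 7.5 dB above -30 dB, reduced 1.5:1 to 5 dB above → -25 dB; +6 dB make-up → -19 dB.
Stage 3: -19 dB ≤ -18.5 dB, so stage 3 doesn't engage; output -19 dB.

-19 dB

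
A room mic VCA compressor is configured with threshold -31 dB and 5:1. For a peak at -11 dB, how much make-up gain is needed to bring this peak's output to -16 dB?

Overshoot 20 dB → 20/5 = 4 dB after compression, so the compressed level is -31 + 4 = -27 dB.
Make-up = target − compressed = -16 − (-27) = 11 dB.

11 dB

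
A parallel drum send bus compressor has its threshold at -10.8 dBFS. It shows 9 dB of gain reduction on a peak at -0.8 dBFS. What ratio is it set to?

Input overshoot = -0.8 − (-10.8) = 10 dB.
Output overshoot = 10 − 9 = 1 dB.
Ratio = input overshoot / output overshoot = 10 / 1 = 10.

10:1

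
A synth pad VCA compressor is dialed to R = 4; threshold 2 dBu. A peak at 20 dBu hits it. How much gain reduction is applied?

13.5 dB

20 dBu exceeds the threshold by 18 dB.
After 4:1 compression the overshoot becomes 18/4 = 4.5 dB.
So the signal is attenuated by 18 − 4.5 = 13.5 dB.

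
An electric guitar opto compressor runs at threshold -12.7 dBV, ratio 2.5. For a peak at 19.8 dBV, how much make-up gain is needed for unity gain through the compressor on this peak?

19.5 dB

The peak compresses to -12.7 + 32.5/2.5 = 0.3 dBV.
To reach 19.8 dBV requires 19.8 − 0.3 = 19.5 dB of make-up.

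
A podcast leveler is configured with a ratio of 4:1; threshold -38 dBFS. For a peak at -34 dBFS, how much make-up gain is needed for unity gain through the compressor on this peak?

Overshoot 4 dB → 4/4 = 1 dB after compression, so the compressed level is -38 + 1 = -37 dBFS.
Make-up = target − compressed = -34 − (-37) = 3 dB.

3 dB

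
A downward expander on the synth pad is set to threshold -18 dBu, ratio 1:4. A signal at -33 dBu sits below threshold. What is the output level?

The input is 15 dB below the -18 dBu threshold.
A 1:4 expander multiplies undershoot by 4: 15 × 4 = 60 dB below threshold.
Output = -18 − 60 = -78 dBu.

-78 dBu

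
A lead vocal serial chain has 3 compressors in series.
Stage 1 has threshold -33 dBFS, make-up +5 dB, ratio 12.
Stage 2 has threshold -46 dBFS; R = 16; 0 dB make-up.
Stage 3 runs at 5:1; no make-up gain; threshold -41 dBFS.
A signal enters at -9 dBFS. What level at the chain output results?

-44.75 dBFS

Stage 1: 24 dB above -33 dBFS, reduced 12:1 to 2 dB above → -31 dBFS; +5 dB make-up → -26 dBFS.
Stage 2: overshoot 20 dB → 20/16 = 1.25 dB → -44.75 dBFS.
Stage 3: below threshold (-44.75 ≤ -41); passes unchanged; output -44.75 dBFS.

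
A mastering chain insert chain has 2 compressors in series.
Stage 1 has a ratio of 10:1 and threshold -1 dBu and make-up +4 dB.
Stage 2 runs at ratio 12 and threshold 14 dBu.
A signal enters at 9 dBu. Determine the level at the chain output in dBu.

4 dBu

Stage 1: 9 dBu is 10 dB over -1 dBu; at 10:1 that becomes 1 dB over, giving 0 dBu; +4 dB make-up → 4 dBu.
Stage 2: 4 dBu is at or below the 14 dBu threshold — no compression; output 4 dBu.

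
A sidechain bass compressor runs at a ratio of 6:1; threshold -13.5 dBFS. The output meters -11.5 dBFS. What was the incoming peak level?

The compressed level sits -11.5 − (-13.5) = 2 dB over threshold.
Input overshoot = R × output overshoot = 12 dB → input = -13.5 + 12 = -1.5 dBFS.

-1.5 dBFS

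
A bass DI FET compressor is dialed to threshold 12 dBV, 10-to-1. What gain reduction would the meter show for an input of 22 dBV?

Overshoot = 22 − 12 = 10 dB.
A 10:1 ratio leaves 1 dB of that excess.
So the signal is attenuated by 10 − 1 = 9 dB.

9 dB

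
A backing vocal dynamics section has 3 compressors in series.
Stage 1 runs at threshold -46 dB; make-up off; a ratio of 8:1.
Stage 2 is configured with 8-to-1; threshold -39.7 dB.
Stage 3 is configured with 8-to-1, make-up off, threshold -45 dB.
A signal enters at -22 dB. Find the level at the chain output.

-44.75 dB

Stage 1: 24 dB above -46 dB, reduced 8:1 to 3 dB above → -43 dB.
Stage 2: below threshold (-43 ≤ -39.7); passes unchanged; output -43 dB.
Stage 3: 2 dB above -45 dB, reduced 8:1 to 0.25 dB above → -44.75 dB.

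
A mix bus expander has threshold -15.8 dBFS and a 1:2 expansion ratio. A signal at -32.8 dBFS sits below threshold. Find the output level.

Undershoot = (-15.8) − (-32.8) = 17 dB.
At 1:2, that expands to 34 dB under threshold.
Output = -15.8 − 34 = -49.8 dBFS.

-49.8 dBFS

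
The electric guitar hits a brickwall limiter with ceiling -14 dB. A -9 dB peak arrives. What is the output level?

-14 dB

A brickwall limiter is an ∞:1 compressor: any input above the ceiling is clamped to -14 dB.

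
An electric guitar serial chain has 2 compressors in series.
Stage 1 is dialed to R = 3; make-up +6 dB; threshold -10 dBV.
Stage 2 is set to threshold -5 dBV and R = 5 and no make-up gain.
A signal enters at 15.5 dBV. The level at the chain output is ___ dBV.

-3.1 dBV

Stage 1: 15.5 dBV is 25.5 dB over -10 dBV; at 3:1 that becomes 8.5 dB over, giving -1.5 dBV; +6 dB make-up → 4.5 dBV.
Stage 2: overshoot 9.5 dB → 9.5/5 = 1.9 dB → -3.1 dBV.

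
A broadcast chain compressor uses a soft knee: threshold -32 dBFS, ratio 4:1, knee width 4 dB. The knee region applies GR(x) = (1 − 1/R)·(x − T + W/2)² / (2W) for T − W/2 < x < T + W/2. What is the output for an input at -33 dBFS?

-33.09375 dBFS

x − T + W/2 = -33 − (-32) + 2 = 1.
GR = (1 − 1/4) × 1² / 8 = 0.75 × 1 / 8 = 0.09375 dB.
Output = -33 − 0.09375 = -33.09375 dBFS.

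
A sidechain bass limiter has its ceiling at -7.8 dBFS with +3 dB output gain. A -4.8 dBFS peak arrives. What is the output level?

The limiter clamps the peak to its -7.8 dBFS ceiling.
Output gain then adds 3 dB: -7.8 + 3 = -4.8 dBFS.

-4.8 dBFS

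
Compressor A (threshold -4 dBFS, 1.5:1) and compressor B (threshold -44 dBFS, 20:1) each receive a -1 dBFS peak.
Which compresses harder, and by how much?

A: overshoot 3 dB → output overshoot 2 dB → GR 1 dB.
B: overshoot 43 dB → output overshoot 2.15 dB → GR 40.85 dB.
Difference: 39.85 dB in favour of B.

B, by 39.85 dB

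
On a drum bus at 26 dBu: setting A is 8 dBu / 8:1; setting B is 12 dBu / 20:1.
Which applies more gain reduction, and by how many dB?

A, by 2.45 dB

A: GR = 18 − 18/8 = 15.75 dB.
B: GR = 14 − 14/20 = 13.3 dB.
A reduces 2.45 dB more.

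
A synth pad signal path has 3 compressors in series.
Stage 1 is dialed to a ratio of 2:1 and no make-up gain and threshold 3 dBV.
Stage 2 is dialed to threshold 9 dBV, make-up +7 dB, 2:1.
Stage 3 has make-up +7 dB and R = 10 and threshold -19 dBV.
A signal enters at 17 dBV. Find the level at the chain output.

Stage 1: 17 dBV is 14 dB over 3 dBV; at 2:1 that becomes 7 dB over, giving 10 dBV.
Stage 2: 10 dBV is 1 dB over 9 dBV; at 2:1 that becomes 0.5 dB over, giving 9.5 dBV; +7 dB make-up → 16.5 dBV.
Stage 3: 35.5 dB above -19 dBV, reduced 10:1 to 3.55 dB above → -15.45 dBV; +7 dB make-up → -8.45 dBV.

-8.45 dBV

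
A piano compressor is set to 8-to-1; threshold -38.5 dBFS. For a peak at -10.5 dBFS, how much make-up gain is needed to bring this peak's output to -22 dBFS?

Overshoot 28 dB → 28/8 = 3.5 dB after compression, so the compressed level is -38.5 + 3.5 = -35 dBFS.
Make-up = target − compressed = -22 − (-35) = 13 dB.

13 dB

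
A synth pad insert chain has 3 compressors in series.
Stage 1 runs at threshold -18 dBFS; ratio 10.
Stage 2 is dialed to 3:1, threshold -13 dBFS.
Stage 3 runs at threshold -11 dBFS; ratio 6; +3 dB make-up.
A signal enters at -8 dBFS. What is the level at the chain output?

Stage 1: -8 dBFS is 10 dB over -18 dBFS; at 10:1 that becomes 1 dB over, giving -17 dBFS.
Stage 2: -17 dBFS is at or below the -13 dBFS threshold — no compression; output -17 dBFS.
Stage 3: -17 dBFS is at or below the -11 dBFS threshold — no compression; make-up brings it to -14 dBFS.

-14 dBFS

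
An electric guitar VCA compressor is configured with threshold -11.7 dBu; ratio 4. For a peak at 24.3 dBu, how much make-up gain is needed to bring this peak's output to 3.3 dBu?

The peak compresses to -11.7 + 36/4 = -2.7 dBu.
To reach 3.3 dBu requires 3.3 − (-2.7) = 6 dB of make-up.

6 dB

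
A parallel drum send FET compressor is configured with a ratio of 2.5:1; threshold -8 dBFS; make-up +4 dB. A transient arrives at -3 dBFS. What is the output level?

The input is 5 dB above the -8 dBFS threshold.
At 2.5:1 the overshoot is divided by 2.5, leaving 2 dB above threshold.
So the level is -8 + 2 = -6 dBFS; make-up adds 4 dB, giving -2 dBFS.

-2 dBFS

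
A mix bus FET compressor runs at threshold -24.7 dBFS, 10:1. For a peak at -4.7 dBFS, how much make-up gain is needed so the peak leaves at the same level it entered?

18 dB

Without make-up, output = threshold + overshoot/10 = -24.7 + 2 = -22.7 dBFS.
Gap to target: 18 dB.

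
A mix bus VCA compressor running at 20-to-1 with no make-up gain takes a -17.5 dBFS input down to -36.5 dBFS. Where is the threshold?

Gain reduction = -17.5 − (-36.5) = 19 dB; output overshoot = GR / (R − 1) = 19 / 19 = 1 dB.
Threshold = output − output overshoot = -36.5 − 1 = -37.5 dBFS.

-37.5 dBFS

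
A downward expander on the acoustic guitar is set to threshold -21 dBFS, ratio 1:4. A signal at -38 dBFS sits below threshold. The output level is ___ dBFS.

-89 dBFS

The input is 17 dB below the -21 dBFS threshold.
A 1:4 expander multiplies undershoot by 4: 17 × 4 = 68 dB below threshold.
Output = -21 − 68 = -89 dBFS.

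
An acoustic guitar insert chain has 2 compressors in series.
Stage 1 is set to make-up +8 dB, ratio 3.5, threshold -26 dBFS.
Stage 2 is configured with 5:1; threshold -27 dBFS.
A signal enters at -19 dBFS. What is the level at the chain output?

Stage 1: 7 dB above -26 dBFS, reduced 3.5:1 to 2 dB above → -24 dBFS; +8 dB make-up → -16 dBFS.
Stage 2: 11 dB above -27 dBFS, reduced 5:1 to 2.2 dB above → -24.8 dBFS.

-24.8 dBFS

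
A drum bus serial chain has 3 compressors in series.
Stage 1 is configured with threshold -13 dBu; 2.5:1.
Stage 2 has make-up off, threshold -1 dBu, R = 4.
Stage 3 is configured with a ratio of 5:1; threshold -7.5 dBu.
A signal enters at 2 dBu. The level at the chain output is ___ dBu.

-7.4 dBu

Stage 1: 2 dBu is 15 dB over -13 dBu; at 2.5:1 that becomes 6 dB over, giving -7 dBu.
Stage 2: -7 dBu ≤ -1 dBu, so stage 2 doesn't engage; output -7 dBu.
Stage 3: -7 dBu is 0.5 dB over -7.5 dBu; at 5:1 that becomes 0.1 dB over, giving -7.4 dBu.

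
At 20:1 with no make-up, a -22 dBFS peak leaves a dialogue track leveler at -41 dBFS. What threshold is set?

Input is 20 dB above T (since output overshoot × R = input overshoot: (-41 − T)·20 = -22 − T gives T = -42 dBFS).
Check: -42 + (-22 − (-42))/20 = -42 + 1 = -41 dBFS. ✓

-42 dBFS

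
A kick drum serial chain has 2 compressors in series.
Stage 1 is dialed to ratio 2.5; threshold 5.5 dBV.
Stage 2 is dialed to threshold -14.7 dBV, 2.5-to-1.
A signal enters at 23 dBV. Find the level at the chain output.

-3.82 dBV

Stage 1: overshoot 17.5 dB → 17.5/2.5 = 7 dB → 12.5 dBV.
Stage 2: 27.2 dB above -14.7 dBV, reduced 2.5:1 to 10.88 dB above → -3.82 dBV.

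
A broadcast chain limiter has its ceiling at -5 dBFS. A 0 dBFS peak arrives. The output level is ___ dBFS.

-5 dBFS

A brickwall limiter is an ∞:1 compressor: any input above the ceiling is clamped to -5 dBFS.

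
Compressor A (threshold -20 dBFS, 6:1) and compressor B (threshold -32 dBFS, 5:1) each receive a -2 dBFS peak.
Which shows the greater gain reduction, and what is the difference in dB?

B, by 9 dB

A: overshoot 18 dB → output overshoot 3 dB → GR 15 dB.
B: overshoot 30 dB → output overshoot 6 dB → GR 24 dB.
B applies 9 dB more gain reduction.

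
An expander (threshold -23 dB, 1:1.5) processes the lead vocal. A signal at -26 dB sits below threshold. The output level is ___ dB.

Undershoot = (-23) − (-26) = 3 dB.
At 1:1.5, that expands to 4.5 dB under threshold.
Output = -23 − 4.5 = -27.5 dB.

-27.5 dB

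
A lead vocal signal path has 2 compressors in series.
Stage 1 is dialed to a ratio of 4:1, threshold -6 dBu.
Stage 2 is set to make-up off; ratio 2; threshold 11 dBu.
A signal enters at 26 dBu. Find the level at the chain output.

2 dBu

Stage 1: overshoot 32 dB → 32/4 = 8 dB → 2 dBu.
Stage 2: 2 dBu is at or below the 11 dBu threshold — no compression; output 2 dBu.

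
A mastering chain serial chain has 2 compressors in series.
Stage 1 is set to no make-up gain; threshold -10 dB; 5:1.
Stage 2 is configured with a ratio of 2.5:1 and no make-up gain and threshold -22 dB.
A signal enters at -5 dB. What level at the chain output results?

Stage 1: 5 dB above -10 dB, reduced 5:1 to 1 dB above → -9 dB.
Stage 2: -9 dB is 13 dB over -22 dB; at 2.5:1 that becomes 5.2 dB over, giving -16.8 dB.

-16.8 dB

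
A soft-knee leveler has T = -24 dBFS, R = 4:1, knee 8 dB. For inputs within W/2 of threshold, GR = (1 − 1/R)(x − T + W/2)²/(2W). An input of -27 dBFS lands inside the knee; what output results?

x − T + W/2 = -27 − (-24) + 4 = 1.
GR = (1 − 1/4) × 1² / 16 = 0.75 × 1 / 16 = 0.046875 dB.
Output = -27 − 0.046875 = -27.046875 dBFS.

-27.046875 dBFS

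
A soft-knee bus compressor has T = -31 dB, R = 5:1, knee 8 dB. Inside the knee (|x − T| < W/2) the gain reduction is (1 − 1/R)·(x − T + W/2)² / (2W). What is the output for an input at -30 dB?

-31.25 dB

x − T + W/2 = -30 − (-31) + 4 = 5.
GR = (1 − 1/5) × 5² / 16 = 0.8 × 25 / 16 = 1.25 dB.
Output = -30 − 1.25 = -31.25 dB.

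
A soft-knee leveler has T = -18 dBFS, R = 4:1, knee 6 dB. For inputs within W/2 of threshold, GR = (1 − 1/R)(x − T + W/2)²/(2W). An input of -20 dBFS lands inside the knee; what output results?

x − T + W/2 = -20 − (-18) + 3 = 1.
GR = (1 − 1/4) × 1² / 12 = 0.75 × 1 / 12 = 0.0625 dB.
Output = -20 − 0.0625 = -20.0625 dBFS.

-20.0625 dBFS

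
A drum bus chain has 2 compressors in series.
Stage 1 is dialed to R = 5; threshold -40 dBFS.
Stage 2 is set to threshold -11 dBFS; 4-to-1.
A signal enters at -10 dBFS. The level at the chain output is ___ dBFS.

-34 dBFS

Stage 1: 30 dB above -40 dBFS, reduced 5:1 to 6 dB above → -34 dBFS.
Stage 2: -34 dBFS ≤ -11 dBFS, so stage 2 doesn't engage; output -34 dBFS.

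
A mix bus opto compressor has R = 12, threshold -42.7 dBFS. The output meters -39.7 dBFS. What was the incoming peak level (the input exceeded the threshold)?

That's 3 dB above the -42.7 dBFS threshold.
Undo the ratio: input overshoot = 3 × 12 = 36 dB, giving input = -6.7 dBFS.

-6.7 dBFS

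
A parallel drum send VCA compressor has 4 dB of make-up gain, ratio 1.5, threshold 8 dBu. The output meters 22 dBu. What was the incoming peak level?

23 dBu

Remove make-up: 22 − 4 = 18 dBu.
Post-compression overshoot = 18 − 8 = 10 dB.
Input overshoot = R × output overshoot = 15 dB → input = 8 + 15 = 23 dBu.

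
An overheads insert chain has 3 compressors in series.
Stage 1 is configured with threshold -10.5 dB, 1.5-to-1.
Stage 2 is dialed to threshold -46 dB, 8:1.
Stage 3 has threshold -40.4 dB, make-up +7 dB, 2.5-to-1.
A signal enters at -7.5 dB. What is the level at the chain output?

Stage 1: overshoot 3 dB → 3/1.5 = 2 dB → -8.5 dB.
Stage 2: -8.5 dB is 37.5 dB over -46 dB; at 8:1 that becomes 4.6875 dB over, giving -41.3125 dB.
Stage 3: below threshold (-41.3125 ≤ -40.4); passes unchanged; make-up brings it to -34.3125 dB.

-34.3125 dB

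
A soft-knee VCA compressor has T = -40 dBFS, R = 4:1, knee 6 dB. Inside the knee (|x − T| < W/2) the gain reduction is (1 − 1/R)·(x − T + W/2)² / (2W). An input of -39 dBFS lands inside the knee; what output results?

-40 dBFS

x − T + W/2 = -39 − (-40) + 3 = 4.
GR = (1 − 1/4) × 4² / 12 = 0.75 × 16 / 12 = 1 dB.
Output = -39 − 1 = -40 dBFS.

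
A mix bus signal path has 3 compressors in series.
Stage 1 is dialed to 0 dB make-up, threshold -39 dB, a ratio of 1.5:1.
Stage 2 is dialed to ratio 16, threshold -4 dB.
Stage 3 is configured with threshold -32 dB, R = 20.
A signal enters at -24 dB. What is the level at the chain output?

-31.85 dB

Stage 1: overshoot 15 dB → 15/1.5 = 10 dB → -29 dB.
Stage 2: below threshold (-29 ≤ -4); passes unchanged; output -29 dB.
Stage 3: -29 dB is 3 dB over -32 dB; at 20:1 that becomes 0.15 dB over, giving -31.85 dB.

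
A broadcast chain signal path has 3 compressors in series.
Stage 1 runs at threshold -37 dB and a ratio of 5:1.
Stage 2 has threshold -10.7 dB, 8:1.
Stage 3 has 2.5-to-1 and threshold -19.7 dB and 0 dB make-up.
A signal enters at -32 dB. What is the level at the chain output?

-36 dB

Stage 1: -32 dB is 5 dB over -37 dB; at 5:1 that becomes 1 dB over, giving -36 dB.
Stage 2: -36 dB is at or below the -10.7 dB threshold — no compression; output -36 dB.
Stage 3: below threshold (-36 ≤ -19.7); passes unchanged; output -36 dB.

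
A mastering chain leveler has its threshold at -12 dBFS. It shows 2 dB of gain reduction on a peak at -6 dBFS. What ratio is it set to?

Input overshoot = -6 − (-12) = 6 dB.
Output overshoot = 6 − 2 = 4 dB.
Ratio = input overshoot / output overshoot = 6 / 4 = 1.5.

1.5:1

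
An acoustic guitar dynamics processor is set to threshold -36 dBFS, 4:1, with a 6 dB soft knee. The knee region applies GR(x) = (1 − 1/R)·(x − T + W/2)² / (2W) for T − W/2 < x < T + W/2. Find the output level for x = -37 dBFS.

x − T + W/2 = -37 − (-36) + 3 = 2.
GR = (1 − 1/4) × 2² / 12 = 0.75 × 4 / 12 = 0.25 dB.
Output = -37 − 0.25 = -37.25 dBFS.

-37.25 dBFS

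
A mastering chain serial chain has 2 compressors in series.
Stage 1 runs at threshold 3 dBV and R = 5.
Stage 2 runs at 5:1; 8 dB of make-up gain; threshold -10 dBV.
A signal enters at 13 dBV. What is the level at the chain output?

Stage 1: overshoot 10 dB → 10/5 = 2 dB → 5 dBV.
Stage 2: 15 dB above -10 dBV, reduced 5:1 to 3 dB above → -7 dBV; +8 dB make-up → 1 dBV.

1 dBV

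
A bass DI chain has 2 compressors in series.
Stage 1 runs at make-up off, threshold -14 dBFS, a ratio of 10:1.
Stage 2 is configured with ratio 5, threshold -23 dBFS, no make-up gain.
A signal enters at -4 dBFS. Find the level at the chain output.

-21 dBFS

Stage 1: 10 dB above -14 dBFS, reduced 10:1 to 1 dB above → -13 dBFS.
Stage 2: -13 dBFS is 10 dB over -23 dBFS; at 5:1 that becomes 2 dB over, giving -21 dBFS.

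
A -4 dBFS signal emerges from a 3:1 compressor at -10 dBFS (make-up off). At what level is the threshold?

Input is 9 dB above T (since output overshoot × R = input overshoot: (-10 − T)·3 = -4 − T gives T = -13 dBFS).
Check: -13 + (-4 − (-13))/3 = -13 + 3 = -10 dBFS. ✓

-13 dBFS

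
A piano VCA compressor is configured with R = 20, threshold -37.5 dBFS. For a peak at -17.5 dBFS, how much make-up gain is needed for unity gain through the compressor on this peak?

Overshoot 20 dB → 20/20 = 1 dB after compression, so the compressed level is -37.5 + 1 = -36.5 dBFS.
Make-up = target − compressed = -17.5 − (-36.5) = 19 dB.

19 dB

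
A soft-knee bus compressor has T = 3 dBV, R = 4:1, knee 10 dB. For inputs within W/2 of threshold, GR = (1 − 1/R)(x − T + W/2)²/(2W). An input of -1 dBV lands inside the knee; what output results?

x − T + W/2 = -1 − 3 + 5 = 1.
GR = (1 − 1/4) × 1² / 20 = 0.75 × 1 / 20 = 0.0375 dB.
Output = -1 − 0.0375 = -1.0375 dBV.

-1.0375 dBV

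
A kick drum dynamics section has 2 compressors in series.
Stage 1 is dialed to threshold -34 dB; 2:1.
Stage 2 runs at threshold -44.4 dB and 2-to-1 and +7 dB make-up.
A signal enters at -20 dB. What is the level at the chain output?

-28.7 dB

Stage 1: 14 dB above -34 dB, reduced 2:1 to 7 dB above → -27 dB.
Stage 2: -27 dB is 17.4 dB over -44.4 dB; at 2:1 that becomes 8.7 dB over, giving -35.7 dB; +7 dB make-up → -28.7 dB.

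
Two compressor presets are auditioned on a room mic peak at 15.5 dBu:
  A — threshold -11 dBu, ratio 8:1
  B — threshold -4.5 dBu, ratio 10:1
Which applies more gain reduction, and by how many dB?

A: overshoot 26.5 dB → output overshoot 3.3125 dB → GR 23.1875 dB.
B: overshoot 20 dB → output overshoot 2 dB → GR 18 dB.
A reduces 5.1875 dB more.

A, by 5.1875 dB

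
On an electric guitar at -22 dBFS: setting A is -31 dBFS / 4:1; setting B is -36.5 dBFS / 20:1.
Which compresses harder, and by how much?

A: overshoot 9 dB → output overshoot 2.25 dB → GR 6.75 dB.
B: overshoot 14.5 dB → output overshoot 0.725 dB → GR 13.775 dB.
B reduces 7.025 dB more.

B, by 7.025 dB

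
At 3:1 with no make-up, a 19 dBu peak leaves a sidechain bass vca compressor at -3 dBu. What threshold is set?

-14 dBu

Gain reduction = 19 − (-3) = 22 dB; output overshoot = GR / (R − 1) = 22 / 2 = 11 dB.
Threshold = output − output overshoot = -3 − 11 = -14 dBu.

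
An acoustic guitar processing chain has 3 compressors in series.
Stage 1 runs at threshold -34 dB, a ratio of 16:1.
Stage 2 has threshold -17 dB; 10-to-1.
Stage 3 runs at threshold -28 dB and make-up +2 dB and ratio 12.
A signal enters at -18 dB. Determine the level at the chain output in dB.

-31 dB

Stage 1: overshoot 16 dB → 16/16 = 1 dB → -33 dB.
Stage 2: below threshold (-33 ≤ -17); passes unchanged; output -33 dB.
Stage 3: -33 dB is at or below the -28 dB threshold — no compression; make-up brings it to -31 dB.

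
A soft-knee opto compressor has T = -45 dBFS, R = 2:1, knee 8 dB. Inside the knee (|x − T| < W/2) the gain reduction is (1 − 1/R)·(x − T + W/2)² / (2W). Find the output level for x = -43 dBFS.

-44.125 dBFS

x − T + W/2 = -43 − (-45) + 4 = 6.
GR = (1 − 1/2) × 6² / 16 = 0.5 × 36 / 16 = 1.125 dB.
Output = -43 − 1.125 = -44.125 dBFS.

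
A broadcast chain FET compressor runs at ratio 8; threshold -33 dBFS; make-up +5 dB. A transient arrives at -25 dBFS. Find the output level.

-25 dBFS sits 8 dB over threshold.
At 8:1 the overshoot is divided by 8, leaving 1 dB above threshold.
Output = -33 + 1 = -32 dBFS; make-up adds 5 dB, giving -27 dBFS.

-27 dBFS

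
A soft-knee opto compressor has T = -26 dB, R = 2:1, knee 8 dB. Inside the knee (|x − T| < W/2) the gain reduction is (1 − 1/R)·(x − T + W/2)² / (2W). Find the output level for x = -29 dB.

-29.03125 dB

x − T + W/2 = -29 − (-26) + 4 = 1.
GR = (1 − 1/2) × 1² / 16 = 0.5 × 1 / 16 = 0.03125 dB.
Output = -29 − 0.03125 = -29.03125 dB.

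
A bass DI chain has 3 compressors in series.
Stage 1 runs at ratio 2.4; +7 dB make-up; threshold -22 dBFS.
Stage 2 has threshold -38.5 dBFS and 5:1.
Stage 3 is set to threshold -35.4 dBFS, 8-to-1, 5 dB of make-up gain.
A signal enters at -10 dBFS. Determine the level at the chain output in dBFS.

Stage 1: -10 dBFS is 12 dB over -22 dBFS; at 2.4:1 that becomes 5 dB over, giving -17 dBFS; +7 dB make-up → -10 dBFS.
Stage 2: 28.5 dB above -38.5 dBFS, reduced 5:1 to 5.7 dB above → -32.8 dBFS.
Stage 3: overshoot 2.6 dB → 2.6/8 = 0.325 dB → -35.075 dBFS; +5 dB make-up → -30.075 dBFS.

-30.075 dBFS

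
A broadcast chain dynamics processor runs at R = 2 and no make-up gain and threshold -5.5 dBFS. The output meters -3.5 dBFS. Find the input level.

The compressed level sits -3.5 − (-5.5) = 2 dB over threshold.
Before 2:1 compression the overshoot was 2 × 2 = 4 dB, so input = -5.5 + 4 = -1.5 dBFS.

-1.5 dBFS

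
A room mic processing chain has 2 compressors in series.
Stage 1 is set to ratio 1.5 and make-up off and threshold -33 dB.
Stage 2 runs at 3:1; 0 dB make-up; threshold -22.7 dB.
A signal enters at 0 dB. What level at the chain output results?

-18.8 dB

Stage 1: 33 dB above -33 dB, reduced 1.5:1 to 22 dB above → -11 dB.
Stage 2: overshoot 11.7 dB → 11.7/3 = 3.9 dB → -18.8 dB.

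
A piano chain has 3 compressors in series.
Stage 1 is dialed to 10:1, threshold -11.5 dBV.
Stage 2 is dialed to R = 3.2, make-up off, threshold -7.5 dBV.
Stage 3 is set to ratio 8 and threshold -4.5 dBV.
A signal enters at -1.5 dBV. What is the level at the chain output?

Stage 1: 10 dB above -11.5 dBV, reduced 10:1 to 1 dB above → -10.5 dBV.
Stage 2: -10.5 dBV ≤ -7.5 dBV, so stage 2 doesn't engage; output -10.5 dBV.
Stage 3: -10.5 dBV ≤ -4.5 dBV, so stage 3 doesn't engage; output -10.5 dBV.

-10.5 dBV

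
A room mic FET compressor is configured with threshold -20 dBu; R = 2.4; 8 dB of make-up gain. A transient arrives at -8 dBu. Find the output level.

-7 dBu

The input is 12 dB above the -20 dBu threshold.
2.4:1 compression reduces that to 12/2.4 = 5 dB over.
So the level is -20 + 5 = -15 dBu; make-up adds 8 dB, giving -7 dBu.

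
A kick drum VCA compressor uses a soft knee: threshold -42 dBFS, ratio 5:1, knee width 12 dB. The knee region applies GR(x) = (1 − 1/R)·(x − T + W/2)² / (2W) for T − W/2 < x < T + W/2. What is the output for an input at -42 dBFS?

x − T + W/2 = -42 − (-42) + 6 = 6.
GR = (1 − 1/5) × 6² / 24 = 0.8 × 36 / 24 = 1.2 dB.
Output = -42 − 1.2 = -43.2 dBFS.

-43.2 dBFS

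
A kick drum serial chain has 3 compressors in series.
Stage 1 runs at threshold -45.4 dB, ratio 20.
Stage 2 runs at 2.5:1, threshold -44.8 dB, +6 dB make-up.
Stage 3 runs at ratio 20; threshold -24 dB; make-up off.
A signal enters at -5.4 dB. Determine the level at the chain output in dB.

Stage 1: overshoot 40 dB → 40/20 = 2 dB → -43.4 dB.
Stage 2: -43.4 dB is 1.4 dB over -44.8 dB; at 2.5:1 that becomes 0.56 dB over, giving -44.24 dB; +6 dB make-up → -38.24 dB.
Stage 3: -38.24 dB ≤ -24 dB, so stage 3 doesn't engage; output -38.24 dB.

-38.24 dB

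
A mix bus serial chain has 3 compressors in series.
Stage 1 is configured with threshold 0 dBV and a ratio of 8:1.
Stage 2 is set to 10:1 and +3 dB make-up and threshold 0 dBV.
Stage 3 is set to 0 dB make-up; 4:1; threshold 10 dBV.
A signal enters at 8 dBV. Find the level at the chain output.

Stage 1: overshoot 8 dB → 8/8 = 1 dB → 1 dBV.
Stage 2: 1 dBV is 1 dB over 0 dBV; at 10:1 that becomes 0.1 dB over, giving 0.1 dBV; +3 dB make-up → 3.1 dBV.
Stage 3: 3.1 dBV ≤ 10 dBV, so stage 3 doesn't engage; output 3.1 dBV.

3.1 dBV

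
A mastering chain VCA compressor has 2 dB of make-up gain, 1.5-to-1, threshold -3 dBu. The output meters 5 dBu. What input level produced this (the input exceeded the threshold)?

Stripping the +2 dB make-up gives 3 dBu at the gain stage.
That's 6 dB above the -3 dBu threshold.
Before 1.5:1 compression the overshoot was 6 × 1.5 = 9 dB, so input = -3 + 9 = 6 dBu.

6 dBu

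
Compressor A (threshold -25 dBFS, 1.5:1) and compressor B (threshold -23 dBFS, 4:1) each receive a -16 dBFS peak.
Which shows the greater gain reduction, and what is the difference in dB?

B, by 2.25 dB

A: overshoot 9 dB → output overshoot 6 dB → GR 3 dB.
B: overshoot 7 dB → output overshoot 1.75 dB → GR 5.25 dB.
Difference: 2.25 dB in favour of B.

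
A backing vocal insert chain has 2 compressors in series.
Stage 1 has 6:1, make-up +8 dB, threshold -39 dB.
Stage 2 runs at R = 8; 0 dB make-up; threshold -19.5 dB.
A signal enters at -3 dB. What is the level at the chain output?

-25 dB

Stage 1: -3 dB is 36 dB over -39 dB; at 6:1 that becomes 6 dB over, giving -33 dB; +8 dB make-up → -25 dB.
Stage 2: -25 dB ≤ -19.5 dB, so stage 2 doesn't engage; output -25 dB.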